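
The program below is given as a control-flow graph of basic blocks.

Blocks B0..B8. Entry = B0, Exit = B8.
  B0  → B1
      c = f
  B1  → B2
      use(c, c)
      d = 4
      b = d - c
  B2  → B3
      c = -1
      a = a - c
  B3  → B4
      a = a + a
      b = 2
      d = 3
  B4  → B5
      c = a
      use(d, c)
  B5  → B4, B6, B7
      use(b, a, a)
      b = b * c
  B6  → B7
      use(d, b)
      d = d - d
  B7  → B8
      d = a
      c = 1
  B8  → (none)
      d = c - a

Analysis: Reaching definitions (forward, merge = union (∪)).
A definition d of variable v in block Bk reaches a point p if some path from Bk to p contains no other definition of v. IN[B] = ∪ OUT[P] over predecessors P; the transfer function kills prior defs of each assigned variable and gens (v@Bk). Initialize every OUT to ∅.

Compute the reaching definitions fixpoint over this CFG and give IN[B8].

Answer: {a@B3, b@B5, c@B7, d@B7}

Derivation:
Per-block solution:
  B0:   IN={}   OUT={c@B0}
  B1:   IN={c@B0}   OUT={b@B1, c@B0, d@B1}
  B2:   IN={b@B1, c@B0, d@B1}   OUT={a@B2, b@B1, c@B2, d@B1}
  B3:   IN={a@B2, b@B1, c@B2, d@B1}   OUT={a@B3, b@B3, c@B2, d@B3}
  B4:   IN={a@B3, b@B3, b@B5, c@B2, c@B4, d@B3}   OUT={a@B3, b@B3, b@B5, c@B4, d@B3}
  B5:   IN={a@B3, b@B3, b@B5, c@B4, d@B3}   OUT={a@B3, b@B5, c@B4, d@B3}
  B6:   IN={a@B3, b@B5, c@B4, d@B3}   OUT={a@B3, b@B5, c@B4, d@B6}
  B7:   IN={a@B3, b@B5, c@B4, d@B3, d@B6}   OUT={a@B3, b@B5, c@B7, d@B7}
  B8:   IN={a@B3, b@B5, c@B7, d@B7}   OUT={a@B3, b@B5, c@B7, d@B8}

Merge at B8: IN[B8] = OUT[B7] = {a@B3, b@B5, c@B7, d@B7}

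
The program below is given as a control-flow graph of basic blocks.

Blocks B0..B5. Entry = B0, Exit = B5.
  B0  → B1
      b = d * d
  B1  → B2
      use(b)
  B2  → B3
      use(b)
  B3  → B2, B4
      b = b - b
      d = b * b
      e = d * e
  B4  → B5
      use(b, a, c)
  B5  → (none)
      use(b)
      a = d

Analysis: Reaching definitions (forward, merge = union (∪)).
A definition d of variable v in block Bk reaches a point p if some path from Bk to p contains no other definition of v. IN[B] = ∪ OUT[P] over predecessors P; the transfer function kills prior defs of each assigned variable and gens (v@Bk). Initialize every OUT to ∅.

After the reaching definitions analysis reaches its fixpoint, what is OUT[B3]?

Per-block solution:
  B0:  IN={}  OUT={b@B0}
  B1:  IN={b@B0}  OUT={b@B0}
  B2:  IN={b@B0, b@B3, d@B3, e@B3}  OUT={b@B0, b@B3, d@B3, e@B3}
  B3:  IN={b@B0, b@B3, d@B3, e@B3}  OUT={b@B3, d@B3, e@B3}
  B4:  IN={b@B3, d@B3, e@B3}  OUT={b@B3, d@B3, e@B3}
  B5:  IN={b@B3, d@B3, e@B3}  OUT={a@B5, b@B3, d@B3, e@B3}

Merge at B3: IN[B3] = OUT[B2] = {b@B0, b@B3, d@B3, e@B3}
Applying B3's transfer function to that IN value gives OUT[B3] (row B3 above).

Answer: {b@B3, d@B3, e@B3}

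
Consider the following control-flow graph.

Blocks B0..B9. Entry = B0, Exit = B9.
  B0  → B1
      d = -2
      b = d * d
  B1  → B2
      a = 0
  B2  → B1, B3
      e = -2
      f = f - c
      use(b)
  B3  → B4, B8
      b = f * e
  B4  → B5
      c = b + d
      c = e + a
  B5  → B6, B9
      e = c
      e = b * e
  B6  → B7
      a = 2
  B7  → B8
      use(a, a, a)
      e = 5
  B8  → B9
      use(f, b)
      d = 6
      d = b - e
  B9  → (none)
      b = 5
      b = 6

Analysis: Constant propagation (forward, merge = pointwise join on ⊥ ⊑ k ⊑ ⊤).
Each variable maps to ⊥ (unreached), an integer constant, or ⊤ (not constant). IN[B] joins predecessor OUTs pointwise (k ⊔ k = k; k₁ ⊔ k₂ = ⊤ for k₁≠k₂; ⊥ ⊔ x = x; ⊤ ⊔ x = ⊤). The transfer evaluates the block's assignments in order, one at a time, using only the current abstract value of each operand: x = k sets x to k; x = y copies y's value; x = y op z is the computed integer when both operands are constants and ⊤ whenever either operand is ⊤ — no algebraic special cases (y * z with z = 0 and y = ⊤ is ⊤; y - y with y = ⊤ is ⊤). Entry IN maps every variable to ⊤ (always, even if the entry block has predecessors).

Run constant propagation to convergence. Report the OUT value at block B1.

Converged values:
  B0: | IN=(all ⊤) | OUT={b:4, d:-2; rest ⊤}
  B1: | IN={b:4, d:-2; rest ⊤} | OUT={a:0, b:4, d:-2; rest ⊤}
  B2: | IN={a:0, b:4, d:-2; rest ⊤} | OUT={a:0, b:4, d:-2, e:-2; rest ⊤}
  B3: | IN={a:0, b:4, d:-2, e:-2; rest ⊤} | OUT={a:0, d:-2, e:-2; rest ⊤}
  B4: | IN={a:0, d:-2, e:-2; rest ⊤} | OUT={a:0, c:-2, d:-2, e:-2; rest ⊤}
  B5: | IN={a:0, c:-2, d:-2, e:-2; rest ⊤} | OUT={a:0, c:-2, d:-2; rest ⊤}
  B6: | IN={a:0, c:-2, d:-2; rest ⊤} | OUT={a:2, c:-2, d:-2; rest ⊤}
  B7: | IN={a:2, c:-2, d:-2; rest ⊤} | OUT={a:2, c:-2, d:-2, e:5; rest ⊤}
  B8: | IN={d:-2; rest ⊤} | OUT=(all ⊤)
  B9: | IN=(all ⊤) | OUT={b:6; rest ⊤}

Merge at B1: IN[B1] = OUT[B0] ⊔ OUT[B2] = {a: ⊤, b: 4, c: ⊤, d: -2, e: ⊤, f: ⊤}
Applying B1's transfer function to that IN value gives OUT[B1] (row B1 above).

Answer: {a: 0, b: 4, c: ⊤, d: -2, e: ⊤, f: ⊤}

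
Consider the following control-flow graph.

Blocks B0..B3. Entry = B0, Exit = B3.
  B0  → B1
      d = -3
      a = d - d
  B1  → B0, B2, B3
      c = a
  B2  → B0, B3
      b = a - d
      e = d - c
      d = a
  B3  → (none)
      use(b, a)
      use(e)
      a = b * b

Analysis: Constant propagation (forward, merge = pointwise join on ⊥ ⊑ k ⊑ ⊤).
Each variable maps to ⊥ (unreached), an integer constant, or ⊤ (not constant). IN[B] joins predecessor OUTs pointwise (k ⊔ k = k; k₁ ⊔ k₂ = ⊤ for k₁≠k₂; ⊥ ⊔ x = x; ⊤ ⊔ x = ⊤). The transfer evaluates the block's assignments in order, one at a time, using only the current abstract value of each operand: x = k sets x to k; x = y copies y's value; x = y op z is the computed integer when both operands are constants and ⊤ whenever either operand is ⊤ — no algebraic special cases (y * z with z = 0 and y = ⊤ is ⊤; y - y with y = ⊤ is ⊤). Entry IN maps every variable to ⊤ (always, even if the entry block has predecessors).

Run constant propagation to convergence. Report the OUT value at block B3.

Answer: {a: ⊤, b: ⊤, c: 0, d: ⊤, e: ⊤, f: ⊤}

Working:
Fixpoint table:
  B0:  IN=(all ⊤)  OUT={a:0, d:-3; rest ⊤}
  B1:  IN={a:0, d:-3; rest ⊤}  OUT={a:0, c:0, d:-3; rest ⊤}
  B2:  IN={a:0, c:0, d:-3; rest ⊤}  OUT={a:0, b:3, c:0, d:0, e:-3; rest ⊤}
  B3:  IN={a:0, c:0; rest ⊤}  OUT={c:0; rest ⊤}

Merge at B3: IN[B3] = OUT[B1] ⊔ OUT[B2] = {a: 0, b: ⊤, c: 0, d: ⊤, e: ⊤, f: ⊤}
Applying B3's transfer function to that IN value gives OUT[B3] (row B3 above).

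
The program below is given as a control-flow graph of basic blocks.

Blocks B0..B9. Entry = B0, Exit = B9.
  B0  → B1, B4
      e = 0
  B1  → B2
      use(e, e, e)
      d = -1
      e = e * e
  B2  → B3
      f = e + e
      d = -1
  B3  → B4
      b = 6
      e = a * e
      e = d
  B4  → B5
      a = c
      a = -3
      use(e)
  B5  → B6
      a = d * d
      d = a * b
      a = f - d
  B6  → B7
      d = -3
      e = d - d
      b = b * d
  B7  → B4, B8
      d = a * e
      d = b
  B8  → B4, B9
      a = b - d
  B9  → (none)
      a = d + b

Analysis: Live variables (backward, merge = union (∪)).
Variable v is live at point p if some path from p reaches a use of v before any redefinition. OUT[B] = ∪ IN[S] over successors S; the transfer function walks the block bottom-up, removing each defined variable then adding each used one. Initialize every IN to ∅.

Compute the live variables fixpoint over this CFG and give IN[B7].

Answer: {a, b, c, e, f}

Working:
Per-block solution:
  B0:   IN={a, b, c, d, f}   OUT={a, b, c, d, e, f}
  B1:   IN={a, c, e}   OUT={a, c, e}
  B2:   IN={a, c, e}   OUT={a, c, d, e, f}
  B3:   IN={a, c, d, e, f}   OUT={b, c, d, e, f}
  B4:   IN={b, c, d, e, f}   OUT={b, c, d, f}
  B5:   IN={b, c, d, f}   OUT={a, b, c, f}
  B6:   IN={a, b, c, f}   OUT={a, b, c, e, f}
  B7:   IN={a, b, c, e, f}   OUT={b, c, d, e, f}
  B8:   IN={b, c, d, e, f}   OUT={b, c, d, e, f}
  B9:   IN={b, d}   OUT={}

Merge at B7: OUT[B7] = IN[B4] ⊔ IN[B8] = {b, c, d, e, f}
Applying B7's transfer function to that OUT value gives IN[B7] (row B7 above).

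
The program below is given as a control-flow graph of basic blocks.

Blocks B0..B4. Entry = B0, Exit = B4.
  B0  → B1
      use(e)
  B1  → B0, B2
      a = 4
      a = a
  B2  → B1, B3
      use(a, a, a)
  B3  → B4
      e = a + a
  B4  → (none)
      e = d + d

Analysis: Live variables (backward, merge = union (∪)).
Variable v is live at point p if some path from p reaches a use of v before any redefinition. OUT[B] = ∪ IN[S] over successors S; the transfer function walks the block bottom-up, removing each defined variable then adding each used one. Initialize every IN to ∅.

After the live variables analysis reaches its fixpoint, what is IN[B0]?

Answer: {d, e}

Derivation:
Per-block solution:
  B0:  IN={d, e}  OUT={d, e}
  B1:  IN={d, e}  OUT={a, d, e}
  B2:  IN={a, d, e}  OUT={a, d, e}
  B3:  IN={a, d}  OUT={d}
  B4:  IN={d}  OUT={}

Merge at B0: OUT[B0] = IN[B1] = {d, e}
Applying B0's transfer function to that OUT value gives IN[B0] (row B0 above).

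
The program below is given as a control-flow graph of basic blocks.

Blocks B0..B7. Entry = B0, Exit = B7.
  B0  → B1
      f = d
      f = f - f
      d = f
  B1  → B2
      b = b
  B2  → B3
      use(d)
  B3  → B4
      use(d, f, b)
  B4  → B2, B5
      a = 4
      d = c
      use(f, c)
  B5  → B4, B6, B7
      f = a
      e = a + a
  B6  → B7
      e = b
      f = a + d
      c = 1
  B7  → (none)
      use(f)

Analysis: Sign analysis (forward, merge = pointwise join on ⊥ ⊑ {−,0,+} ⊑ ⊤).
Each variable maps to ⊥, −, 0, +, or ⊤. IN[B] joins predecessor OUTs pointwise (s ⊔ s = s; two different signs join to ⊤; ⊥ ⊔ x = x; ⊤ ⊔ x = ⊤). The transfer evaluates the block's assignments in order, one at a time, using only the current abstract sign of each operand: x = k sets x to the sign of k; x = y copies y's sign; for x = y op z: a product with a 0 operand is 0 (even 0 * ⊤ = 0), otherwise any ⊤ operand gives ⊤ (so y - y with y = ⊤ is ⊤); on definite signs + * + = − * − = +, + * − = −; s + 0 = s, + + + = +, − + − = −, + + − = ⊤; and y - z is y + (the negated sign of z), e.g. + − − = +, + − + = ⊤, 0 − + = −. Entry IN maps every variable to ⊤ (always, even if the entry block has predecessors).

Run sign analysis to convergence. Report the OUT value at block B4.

Per-block solution:
  B0:  IN=(all ⊤)  OUT=(all ⊤)
  B1:  IN=(all ⊤)  OUT=(all ⊤)
  B2:  IN=(all ⊤)  OUT=(all ⊤)
  B3:  IN=(all ⊤)  OUT=(all ⊤)
  B4:  IN=(all ⊤)  OUT={a:+; rest ⊤}
  B5:  IN={a:+; rest ⊤}  OUT={a:+, e:+, f:+; rest ⊤}
  B6:  IN={a:+, e:+, f:+; rest ⊤}  OUT={a:+, c:+; rest ⊤}
  B7:  IN={a:+; rest ⊤}  OUT={a:+; rest ⊤}

Merge at B4: IN[B4] = OUT[B3] ⊔ OUT[B5] = {a: ⊤, b: ⊤, c: ⊤, d: ⊤, e: ⊤, f: ⊤}
Applying B4's transfer function to that IN value gives OUT[B4] (row B4 above).

Answer: {a: +, b: ⊤, c: ⊤, d: ⊤, e: ⊤, f: ⊤}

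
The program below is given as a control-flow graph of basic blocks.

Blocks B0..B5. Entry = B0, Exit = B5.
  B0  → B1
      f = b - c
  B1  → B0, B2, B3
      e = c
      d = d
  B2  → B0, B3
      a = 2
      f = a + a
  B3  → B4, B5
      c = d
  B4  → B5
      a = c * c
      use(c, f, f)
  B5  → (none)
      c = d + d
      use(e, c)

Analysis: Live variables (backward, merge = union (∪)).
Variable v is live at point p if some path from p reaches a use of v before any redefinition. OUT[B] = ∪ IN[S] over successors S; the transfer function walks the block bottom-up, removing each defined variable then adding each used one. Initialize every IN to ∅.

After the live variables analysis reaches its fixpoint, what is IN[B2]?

Answer: {b, c, d, e}

Derivation:
Converged values:
  B0:  IN={b, c, d}  OUT={b, c, d, f}
  B1:  IN={b, c, d, f}  OUT={b, c, d, e, f}
  B2:  IN={b, c, d, e}  OUT={b, c, d, e, f}
  B3:  IN={d, e, f}  OUT={c, d, e, f}
  B4:  IN={c, d, e, f}  OUT={d, e}
  B5:  IN={d, e}  OUT={}

Merge at B2: OUT[B2] = IN[B0] ⊔ IN[B3] = {b, c, d, e, f}
Applying B2's transfer function to that OUT value gives IN[B2] (row B2 above).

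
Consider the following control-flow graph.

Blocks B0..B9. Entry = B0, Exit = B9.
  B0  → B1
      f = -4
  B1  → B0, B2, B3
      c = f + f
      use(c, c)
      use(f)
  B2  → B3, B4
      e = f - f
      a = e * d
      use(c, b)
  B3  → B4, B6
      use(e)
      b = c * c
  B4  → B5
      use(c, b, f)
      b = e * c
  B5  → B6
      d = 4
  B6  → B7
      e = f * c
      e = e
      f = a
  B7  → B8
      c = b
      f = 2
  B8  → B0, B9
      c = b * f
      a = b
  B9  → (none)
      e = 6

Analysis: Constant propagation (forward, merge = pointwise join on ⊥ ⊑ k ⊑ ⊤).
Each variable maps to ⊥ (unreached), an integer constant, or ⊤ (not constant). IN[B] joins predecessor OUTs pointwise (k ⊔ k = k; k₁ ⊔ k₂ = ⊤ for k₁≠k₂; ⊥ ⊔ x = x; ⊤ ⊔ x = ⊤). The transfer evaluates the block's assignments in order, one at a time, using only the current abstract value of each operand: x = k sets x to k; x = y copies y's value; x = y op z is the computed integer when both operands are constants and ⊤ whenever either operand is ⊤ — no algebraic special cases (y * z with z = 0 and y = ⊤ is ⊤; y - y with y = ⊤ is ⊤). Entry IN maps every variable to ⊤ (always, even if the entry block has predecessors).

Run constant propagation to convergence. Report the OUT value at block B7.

Answer: {a: ⊤, b: ⊤, c: ⊤, d: ⊤, e: 32, f: 2}

Derivation:
Per-block solution:
  B0:  IN=(all ⊤)  OUT={f:-4; rest ⊤}
  B1:  IN={f:-4; rest ⊤}  OUT={c:-8, f:-4; rest ⊤}
  B2:  IN={c:-8, f:-4; rest ⊤}  OUT={c:-8, e:0, f:-4; rest ⊤}
  B3:  IN={c:-8, f:-4; rest ⊤}  OUT={b:64, c:-8, f:-4; rest ⊤}
  B4:  IN={c:-8, f:-4; rest ⊤}  OUT={c:-8, f:-4; rest ⊤}
  B5:  IN={c:-8, f:-4; rest ⊤}  OUT={c:-8, d:4, f:-4; rest ⊤}
  B6:  IN={c:-8, f:-4; rest ⊤}  OUT={c:-8, e:32; rest ⊤}
  B7:  IN={c:-8, e:32; rest ⊤}  OUT={e:32, f:2; rest ⊤}
  B8:  IN={e:32, f:2; rest ⊤}  OUT={e:32, f:2; rest ⊤}
  B9:  IN={e:32, f:2; rest ⊤}  OUT={e:6, f:2; rest ⊤}

Merge at B7: IN[B7] = OUT[B6] = {a: ⊤, b: ⊤, c: -8, d: ⊤, e: 32, f: ⊤}
Applying B7's transfer function to that IN value gives OUT[B7] (row B7 above).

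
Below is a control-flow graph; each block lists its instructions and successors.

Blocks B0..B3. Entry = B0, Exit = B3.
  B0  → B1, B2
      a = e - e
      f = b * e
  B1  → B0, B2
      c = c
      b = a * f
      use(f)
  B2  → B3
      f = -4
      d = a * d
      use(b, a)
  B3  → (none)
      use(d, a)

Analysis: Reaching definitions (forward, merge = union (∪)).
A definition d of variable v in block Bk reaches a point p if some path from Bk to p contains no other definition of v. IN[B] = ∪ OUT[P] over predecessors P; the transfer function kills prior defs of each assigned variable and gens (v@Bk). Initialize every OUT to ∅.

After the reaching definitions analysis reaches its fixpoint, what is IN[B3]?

Answer: {a@B0, b@B1, c@B1, d@B2, f@B2}

Working:
Fixpoint table:
  B0: | IN={a@B0, b@B1, c@B1, f@B0} | OUT={a@B0, b@B1, c@B1, f@B0}
  B1: | IN={a@B0, b@B1, c@B1, f@B0} | OUT={a@B0, b@B1, c@B1, f@B0}
  B2: | IN={a@B0, b@B1, c@B1, f@B0} | OUT={a@B0, b@B1, c@B1, d@B2, f@B2}
  B3: | IN={a@B0, b@B1, c@B1, d@B2, f@B2} | OUT={a@B0, b@B1, c@B1, d@B2, f@B2}

Merge at B3: IN[B3] = OUT[B2] = {a@B0, b@B1, c@B1, d@B2, f@B2}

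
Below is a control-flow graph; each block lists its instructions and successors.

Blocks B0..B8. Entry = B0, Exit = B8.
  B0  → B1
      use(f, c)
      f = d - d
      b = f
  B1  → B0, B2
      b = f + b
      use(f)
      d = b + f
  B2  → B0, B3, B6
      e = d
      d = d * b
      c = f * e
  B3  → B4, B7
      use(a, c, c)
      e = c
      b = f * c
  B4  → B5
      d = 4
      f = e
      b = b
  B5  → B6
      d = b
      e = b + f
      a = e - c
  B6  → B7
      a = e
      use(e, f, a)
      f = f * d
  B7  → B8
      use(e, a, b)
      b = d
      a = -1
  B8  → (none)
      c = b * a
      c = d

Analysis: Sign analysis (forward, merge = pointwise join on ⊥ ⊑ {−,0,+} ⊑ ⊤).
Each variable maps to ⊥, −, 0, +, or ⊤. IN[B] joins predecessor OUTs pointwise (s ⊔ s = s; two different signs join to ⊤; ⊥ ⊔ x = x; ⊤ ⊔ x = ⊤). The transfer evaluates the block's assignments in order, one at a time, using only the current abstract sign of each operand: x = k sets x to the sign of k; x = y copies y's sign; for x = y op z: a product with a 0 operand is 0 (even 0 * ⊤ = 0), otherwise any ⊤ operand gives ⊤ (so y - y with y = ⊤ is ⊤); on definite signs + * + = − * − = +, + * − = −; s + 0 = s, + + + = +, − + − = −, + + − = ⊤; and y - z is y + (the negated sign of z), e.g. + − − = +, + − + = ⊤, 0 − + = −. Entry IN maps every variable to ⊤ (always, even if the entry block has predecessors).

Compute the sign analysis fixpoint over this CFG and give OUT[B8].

Answer: {a: -, b: ⊤, c: ⊤, d: ⊤, e: ⊤, f: ⊤}

Derivation:
Fixpoint table:
  B0:  IN=(all ⊤)  OUT=(all ⊤)
  B1:  IN=(all ⊤)  OUT=(all ⊤)
  B2:  IN=(all ⊤)  OUT=(all ⊤)
  B3:  IN=(all ⊤)  OUT=(all ⊤)
  B4:  IN=(all ⊤)  OUT={d:+; rest ⊤}
  B5:  IN={d:+; rest ⊤}  OUT=(all ⊤)
  B6:  IN=(all ⊤)  OUT=(all ⊤)
  B7:  IN=(all ⊤)  OUT={a:-; rest ⊤}
  B8:  IN={a:-; rest ⊤}  OUT={a:-; rest ⊤}

Merge at B8: IN[B8] = OUT[B7] = {a: -, b: ⊤, c: ⊤, d: ⊤, e: ⊤, f: ⊤}
Applying B8's transfer function to that IN value gives OUT[B8] (row B8 above).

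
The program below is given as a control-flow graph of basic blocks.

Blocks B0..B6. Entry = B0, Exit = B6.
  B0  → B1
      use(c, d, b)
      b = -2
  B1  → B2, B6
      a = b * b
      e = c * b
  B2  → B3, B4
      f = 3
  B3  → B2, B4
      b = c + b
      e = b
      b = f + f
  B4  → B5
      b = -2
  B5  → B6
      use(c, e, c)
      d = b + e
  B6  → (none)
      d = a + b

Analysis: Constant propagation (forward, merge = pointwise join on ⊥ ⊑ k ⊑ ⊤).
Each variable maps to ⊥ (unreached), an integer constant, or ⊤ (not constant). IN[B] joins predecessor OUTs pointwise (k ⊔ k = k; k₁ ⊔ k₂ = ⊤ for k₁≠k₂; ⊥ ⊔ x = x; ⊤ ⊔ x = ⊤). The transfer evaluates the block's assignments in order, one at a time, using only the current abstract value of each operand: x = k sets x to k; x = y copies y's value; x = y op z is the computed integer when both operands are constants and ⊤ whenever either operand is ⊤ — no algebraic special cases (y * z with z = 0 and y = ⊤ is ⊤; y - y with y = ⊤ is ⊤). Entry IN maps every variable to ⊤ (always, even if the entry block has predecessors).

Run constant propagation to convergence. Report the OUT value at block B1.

Fixpoint table:
  B0:  IN=(all ⊤)  OUT={b:-2; rest ⊤}
  B1:  IN={b:-2; rest ⊤}  OUT={a:4, b:-2; rest ⊤}
  B2:  IN={a:4; rest ⊤}  OUT={a:4, f:3; rest ⊤}
  B3:  IN={a:4, f:3; rest ⊤}  OUT={a:4, b:6, f:3; rest ⊤}
  B4:  IN={a:4, f:3; rest ⊤}  OUT={a:4, b:-2, f:3; rest ⊤}
  B5:  IN={a:4, b:-2, f:3; rest ⊤}  OUT={a:4, b:-2, f:3; rest ⊤}
  B6:  IN={a:4, b:-2; rest ⊤}  OUT={a:4, b:-2, d:2; rest ⊤}

Merge at B1: IN[B1] = OUT[B0] = {a: ⊤, b: -2, c: ⊤, d: ⊤, e: ⊤, f: ⊤}
Applying B1's transfer function to that IN value gives OUT[B1] (row B1 above).

Answer: {a: 4, b: -2, c: ⊤, d: ⊤, e: ⊤, f: ⊤}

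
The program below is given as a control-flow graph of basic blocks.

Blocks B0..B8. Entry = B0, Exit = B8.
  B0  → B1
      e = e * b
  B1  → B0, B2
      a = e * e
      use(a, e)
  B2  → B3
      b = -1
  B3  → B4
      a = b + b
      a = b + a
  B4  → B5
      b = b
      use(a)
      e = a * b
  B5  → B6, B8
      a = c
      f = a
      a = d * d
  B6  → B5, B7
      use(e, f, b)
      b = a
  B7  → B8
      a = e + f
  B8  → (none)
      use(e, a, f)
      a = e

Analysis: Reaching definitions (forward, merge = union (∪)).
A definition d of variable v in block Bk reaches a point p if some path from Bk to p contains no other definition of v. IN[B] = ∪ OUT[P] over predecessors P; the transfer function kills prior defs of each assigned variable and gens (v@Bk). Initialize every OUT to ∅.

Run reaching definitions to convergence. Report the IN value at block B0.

Answer: {a@B1, e@B0}

Derivation:
Converged values:
  B0: | IN={a@B1, e@B0} | OUT={a@B1, e@B0}
  B1: | IN={a@B1, e@B0} | OUT={a@B1, e@B0}
  B2: | IN={a@B1, e@B0} | OUT={a@B1, b@B2, e@B0}
  B3: | IN={a@B1, b@B2, e@B0} | OUT={a@B3, b@B2, e@B0}
  B4: | IN={a@B3, b@B2, e@B0} | OUT={a@B3, b@B4, e@B4}
  B5: | IN={a@B3, a@B5, b@B4, b@B6, e@B4, f@B5} | OUT={a@B5, b@B4, b@B6, e@B4, f@B5}
  B6: | IN={a@B5, b@B4, b@B6, e@B4, f@B5} | OUT={a@B5, b@B6, e@B4, f@B5}
  B7: | IN={a@B5, b@B6, e@B4, f@B5} | OUT={a@B7, b@B6, e@B4, f@B5}
  B8: | IN={a@B5, a@B7, b@B4, b@B6, e@B4, f@B5} | OUT={a@B8, b@B4, b@B6, e@B4, f@B5}

Merge at B0 (entry node, so the boundary value {} is joined with the incoming edge(s)): IN[B0] = {} ⊔ OUT[B1] = {a@B1, e@B0}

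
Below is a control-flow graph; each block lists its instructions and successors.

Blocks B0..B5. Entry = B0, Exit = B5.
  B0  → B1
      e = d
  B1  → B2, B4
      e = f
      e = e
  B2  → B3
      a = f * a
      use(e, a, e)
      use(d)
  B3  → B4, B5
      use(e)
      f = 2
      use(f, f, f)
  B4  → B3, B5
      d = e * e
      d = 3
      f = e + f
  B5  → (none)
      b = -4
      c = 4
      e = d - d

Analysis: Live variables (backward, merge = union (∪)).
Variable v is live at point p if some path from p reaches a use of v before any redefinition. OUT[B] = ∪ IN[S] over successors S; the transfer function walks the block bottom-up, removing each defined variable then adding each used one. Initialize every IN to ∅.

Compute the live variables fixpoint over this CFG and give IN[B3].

Per-block solution:
  B0: | IN={a, d, f} | OUT={a, d, f}
  B1: | IN={a, d, f} | OUT={a, d, e, f}
  B2: | IN={a, d, e, f} | OUT={d, e}
  B3: | IN={d, e} | OUT={d, e, f}
  B4: | IN={e, f} | OUT={d, e}
  B5: | IN={d} | OUT={}

Merge at B3: OUT[B3] = IN[B4] ⊔ IN[B5] = {d, e, f}
Applying B3's transfer function to that OUT value gives IN[B3] (row B3 above).

Answer: {d, e}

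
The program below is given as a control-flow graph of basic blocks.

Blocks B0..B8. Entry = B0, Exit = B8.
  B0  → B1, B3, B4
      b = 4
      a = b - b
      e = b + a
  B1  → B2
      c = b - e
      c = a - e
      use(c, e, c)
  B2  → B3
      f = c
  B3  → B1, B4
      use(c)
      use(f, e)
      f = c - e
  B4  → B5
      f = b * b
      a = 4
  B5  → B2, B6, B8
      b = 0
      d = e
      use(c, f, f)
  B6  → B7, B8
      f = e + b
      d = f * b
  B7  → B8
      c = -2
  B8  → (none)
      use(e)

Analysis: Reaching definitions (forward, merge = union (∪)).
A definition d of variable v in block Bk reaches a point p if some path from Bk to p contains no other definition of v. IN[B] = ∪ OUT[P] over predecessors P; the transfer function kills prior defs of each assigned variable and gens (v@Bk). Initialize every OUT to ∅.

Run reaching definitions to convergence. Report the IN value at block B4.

Answer: {a@B0, a@B4, b@B0, b@B5, c@B1, d@B5, e@B0, f@B3}

Trace:
Converged values:
  B0: | IN={} | OUT={a@B0, b@B0, e@B0}
  B1: | IN={a@B0, a@B4, b@B0, b@B5, c@B1, d@B5, e@B0, f@B3} | OUT={a@B0, a@B4, b@B0, b@B5, c@B1, d@B5, e@B0, f@B3}
  B2: | IN={a@B0, a@B4, b@B0, b@B5, c@B1, d@B5, e@B0, f@B3, f@B4} | OUT={a@B0, a@B4, b@B0, b@B5, c@B1, d@B5, e@B0, f@B2}
  B3: | IN={a@B0, a@B4, b@B0, b@B5, c@B1, d@B5, e@B0, f@B2} | OUT={a@B0, a@B4, b@B0, b@B5, c@B1, d@B5, e@B0, f@B3}
  B4: | IN={a@B0, a@B4, b@B0, b@B5, c@B1, d@B5, e@B0, f@B3} | OUT={a@B4, b@B0, b@B5, c@B1, d@B5, e@B0, f@B4}
  B5: | IN={a@B4, b@B0, b@B5, c@B1, d@B5, e@B0, f@B4} | OUT={a@B4, b@B5, c@B1, d@B5, e@B0, f@B4}
  B6: | IN={a@B4, b@B5, c@B1, d@B5, e@B0, f@B4} | OUT={a@B4, b@B5, c@B1, d@B6, e@B0, f@B6}
  B7: | IN={a@B4, b@B5, c@B1, d@B6, e@B0, f@B6} | OUT={a@B4, b@B5, c@B7, d@B6, e@B0, f@B6}
  B8: | IN={a@B4, b@B5, c@B1, c@B7, d@B5, d@B6, e@B0, f@B4, f@B6} | OUT={a@B4, b@B5, c@B1, c@B7, d@B5, d@B6, e@B0, f@B4, f@B6}

Merge at B4: IN[B4] = OUT[B0] ⊔ OUT[B3] = {a@B0, a@B4, b@B0, b@B5, c@B1, d@B5, e@B0, f@B3}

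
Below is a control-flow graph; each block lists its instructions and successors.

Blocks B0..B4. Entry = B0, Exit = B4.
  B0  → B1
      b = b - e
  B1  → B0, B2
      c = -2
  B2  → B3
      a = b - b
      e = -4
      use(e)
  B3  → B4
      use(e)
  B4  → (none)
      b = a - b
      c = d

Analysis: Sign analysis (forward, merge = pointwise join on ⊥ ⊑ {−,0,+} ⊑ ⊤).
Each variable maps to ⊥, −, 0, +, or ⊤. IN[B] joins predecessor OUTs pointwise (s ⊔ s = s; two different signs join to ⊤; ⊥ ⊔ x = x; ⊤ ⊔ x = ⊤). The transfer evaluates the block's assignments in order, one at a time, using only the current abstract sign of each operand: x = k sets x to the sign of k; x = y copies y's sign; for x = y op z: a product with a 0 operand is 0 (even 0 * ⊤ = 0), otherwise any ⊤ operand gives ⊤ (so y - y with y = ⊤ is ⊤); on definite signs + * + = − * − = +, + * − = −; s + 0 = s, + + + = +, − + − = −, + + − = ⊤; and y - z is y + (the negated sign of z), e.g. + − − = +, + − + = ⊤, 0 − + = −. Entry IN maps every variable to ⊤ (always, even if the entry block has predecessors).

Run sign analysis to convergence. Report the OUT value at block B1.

Converged values:
  B0:  IN=(all ⊤)  OUT=(all ⊤)
  B1:  IN=(all ⊤)  OUT={c:-; rest ⊤}
  B2:  IN={c:-; rest ⊤}  OUT={c:-, e:-; rest ⊤}
  B3:  IN={c:-, e:-; rest ⊤}  OUT={c:-, e:-; rest ⊤}
  B4:  IN={c:-, e:-; rest ⊤}  OUT={e:-; rest ⊤}

Merge at B1: IN[B1] = OUT[B0] = {a: ⊤, b: ⊤, c: ⊤, d: ⊤, e: ⊤, f: ⊤}
Applying B1's transfer function to that IN value gives OUT[B1] (row B1 above).

Answer: {a: ⊤, b: ⊤, c: -, d: ⊤, e: ⊤, f: ⊤}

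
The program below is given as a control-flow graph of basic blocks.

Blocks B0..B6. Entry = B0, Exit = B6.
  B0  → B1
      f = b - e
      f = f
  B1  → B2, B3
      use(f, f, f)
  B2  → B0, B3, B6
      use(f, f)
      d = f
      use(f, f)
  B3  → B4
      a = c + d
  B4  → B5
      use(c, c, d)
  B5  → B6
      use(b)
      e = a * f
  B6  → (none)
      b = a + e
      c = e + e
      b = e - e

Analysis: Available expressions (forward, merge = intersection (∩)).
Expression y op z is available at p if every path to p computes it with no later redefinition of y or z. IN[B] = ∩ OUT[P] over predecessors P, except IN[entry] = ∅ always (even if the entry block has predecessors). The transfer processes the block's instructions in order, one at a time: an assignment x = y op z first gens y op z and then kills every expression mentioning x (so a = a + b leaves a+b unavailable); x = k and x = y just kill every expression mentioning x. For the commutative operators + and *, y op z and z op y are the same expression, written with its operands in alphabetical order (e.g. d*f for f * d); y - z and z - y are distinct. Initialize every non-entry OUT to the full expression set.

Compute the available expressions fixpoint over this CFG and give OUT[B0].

Per-block solution:
  B0:   IN={}   OUT={b-e}
  B1:   IN={b-e}   OUT={b-e}
  B2:   IN={b-e}   OUT={b-e}
  B3:   IN={b-e}   OUT={b-e, c+d}
  B4:   IN={b-e, c+d}   OUT={b-e, c+d}
  B5:   IN={b-e, c+d}   OUT={a*f, c+d}
  B6:   IN={}   OUT={a+e, e+e, e-e}

Merge at B0 (entry node, so the boundary value {} is joined with the incoming edge(s)): IN[B0] = {} ∩ OUT[B2] = {}
Applying B0's transfer function to that IN value gives OUT[B0] (row B0 above).

Answer: {b-e}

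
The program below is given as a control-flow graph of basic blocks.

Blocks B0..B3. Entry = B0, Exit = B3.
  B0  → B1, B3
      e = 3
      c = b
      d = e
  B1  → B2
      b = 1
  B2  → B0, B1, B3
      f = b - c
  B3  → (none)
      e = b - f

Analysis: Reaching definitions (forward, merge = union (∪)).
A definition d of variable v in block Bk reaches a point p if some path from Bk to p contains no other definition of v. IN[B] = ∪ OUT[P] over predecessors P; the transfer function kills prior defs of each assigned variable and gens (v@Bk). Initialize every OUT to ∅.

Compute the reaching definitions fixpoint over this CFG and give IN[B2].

Converged values:
  B0: | IN={b@B1, c@B0, d@B0, e@B0, f@B2} | OUT={b@B1, c@B0, d@B0, e@B0, f@B2}
  B1: | IN={b@B1, c@B0, d@B0, e@B0, f@B2} | OUT={b@B1, c@B0, d@B0, e@B0, f@B2}
  B2: | IN={b@B1, c@B0, d@B0, e@B0, f@B2} | OUT={b@B1, c@B0, d@B0, e@B0, f@B2}
  B3: | IN={b@B1, c@B0, d@B0, e@B0, f@B2} | OUT={b@B1, c@B0, d@B0, e@B3, f@B2}

Merge at B2: IN[B2] = OUT[B1] = {b@B1, c@B0, d@B0, e@B0, f@B2}

Answer: {b@B1, c@B0, d@B0, e@B0, f@B2}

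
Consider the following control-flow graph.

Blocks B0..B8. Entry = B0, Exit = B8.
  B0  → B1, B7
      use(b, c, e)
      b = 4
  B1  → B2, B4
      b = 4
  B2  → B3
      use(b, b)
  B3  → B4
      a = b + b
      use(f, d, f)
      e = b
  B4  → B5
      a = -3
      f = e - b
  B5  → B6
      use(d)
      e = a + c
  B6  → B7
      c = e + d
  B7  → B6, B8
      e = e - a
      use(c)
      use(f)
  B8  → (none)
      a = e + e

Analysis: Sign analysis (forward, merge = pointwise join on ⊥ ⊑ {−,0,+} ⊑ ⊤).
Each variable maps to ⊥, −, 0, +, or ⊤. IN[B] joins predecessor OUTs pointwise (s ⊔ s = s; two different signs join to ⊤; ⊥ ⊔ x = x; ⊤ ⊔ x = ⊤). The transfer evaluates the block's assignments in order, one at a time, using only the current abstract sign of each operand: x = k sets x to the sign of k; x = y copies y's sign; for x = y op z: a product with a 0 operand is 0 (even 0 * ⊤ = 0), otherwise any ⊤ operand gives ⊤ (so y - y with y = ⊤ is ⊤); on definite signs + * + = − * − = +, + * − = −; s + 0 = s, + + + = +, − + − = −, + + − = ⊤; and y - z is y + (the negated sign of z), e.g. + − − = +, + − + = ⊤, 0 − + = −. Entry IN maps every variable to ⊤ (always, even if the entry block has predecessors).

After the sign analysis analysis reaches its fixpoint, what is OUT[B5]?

Converged values:
  B0:   IN=(all ⊤)   OUT={b:+; rest ⊤}
  B1:   IN={b:+; rest ⊤}   OUT={b:+; rest ⊤}
  B2:   IN={b:+; rest ⊤}   OUT={b:+; rest ⊤}
  B3:   IN={b:+; rest ⊤}   OUT={a:+, b:+, e:+; rest ⊤}
  B4:   IN={b:+; rest ⊤}   OUT={a:-, b:+; rest ⊤}
  B5:   IN={a:-, b:+; rest ⊤}   OUT={a:-, b:+; rest ⊤}
  B6:   IN={b:+; rest ⊤}   OUT={b:+; rest ⊤}
  B7:   IN={b:+; rest ⊤}   OUT={b:+; rest ⊤}
  B8:   IN={b:+; rest ⊤}   OUT={b:+; rest ⊤}

Merge at B5: IN[B5] = OUT[B4] = {a: -, b: +, c: ⊤, d: ⊤, e: ⊤, f: ⊤}
Applying B5's transfer function to that IN value gives OUT[B5] (row B5 above).

Answer: {a: -, b: +, c: ⊤, d: ⊤, e: ⊤, f: ⊤}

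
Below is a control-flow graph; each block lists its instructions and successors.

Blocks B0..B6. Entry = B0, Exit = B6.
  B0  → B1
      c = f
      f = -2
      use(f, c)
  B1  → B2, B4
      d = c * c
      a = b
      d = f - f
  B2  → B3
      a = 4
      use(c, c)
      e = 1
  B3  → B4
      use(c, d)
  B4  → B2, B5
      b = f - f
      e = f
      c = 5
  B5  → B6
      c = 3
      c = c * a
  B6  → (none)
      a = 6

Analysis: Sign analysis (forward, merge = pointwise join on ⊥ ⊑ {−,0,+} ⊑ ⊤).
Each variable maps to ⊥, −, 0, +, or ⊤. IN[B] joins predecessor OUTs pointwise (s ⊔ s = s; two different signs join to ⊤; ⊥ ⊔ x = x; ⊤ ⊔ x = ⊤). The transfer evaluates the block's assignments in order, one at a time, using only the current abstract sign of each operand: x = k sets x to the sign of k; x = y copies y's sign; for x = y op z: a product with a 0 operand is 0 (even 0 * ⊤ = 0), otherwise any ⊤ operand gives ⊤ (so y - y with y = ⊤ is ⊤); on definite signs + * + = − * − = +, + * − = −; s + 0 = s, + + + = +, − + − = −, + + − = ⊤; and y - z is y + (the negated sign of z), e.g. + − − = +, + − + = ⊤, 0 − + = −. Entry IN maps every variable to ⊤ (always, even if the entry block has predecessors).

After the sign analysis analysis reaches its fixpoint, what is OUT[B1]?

Answer: {a: ⊤, b: ⊤, c: ⊤, d: ⊤, e: ⊤, f: -}

Derivation:
Fixpoint table:
  B0:  IN=(all ⊤)  OUT={f:-; rest ⊤}
  B1:  IN={f:-; rest ⊤}  OUT={f:-; rest ⊤}
  B2:  IN={f:-; rest ⊤}  OUT={a:+, e:+, f:-; rest ⊤}
  B3:  IN={a:+, e:+, f:-; rest ⊤}  OUT={a:+, e:+, f:-; rest ⊤}
  B4:  IN={f:-; rest ⊤}  OUT={c:+, e:-, f:-; rest ⊤}
  B5:  IN={c:+, e:-, f:-; rest ⊤}  OUT={e:-, f:-; rest ⊤}
  B6:  IN={e:-, f:-; rest ⊤}  OUT={a:+, e:-, f:-; rest ⊤}

Merge at B1: IN[B1] = OUT[B0] = {a: ⊤, b: ⊤, c: ⊤, d: ⊤, e: ⊤, f: -}
Applying B1's transfer function to that IN value gives OUT[B1] (row B1 above).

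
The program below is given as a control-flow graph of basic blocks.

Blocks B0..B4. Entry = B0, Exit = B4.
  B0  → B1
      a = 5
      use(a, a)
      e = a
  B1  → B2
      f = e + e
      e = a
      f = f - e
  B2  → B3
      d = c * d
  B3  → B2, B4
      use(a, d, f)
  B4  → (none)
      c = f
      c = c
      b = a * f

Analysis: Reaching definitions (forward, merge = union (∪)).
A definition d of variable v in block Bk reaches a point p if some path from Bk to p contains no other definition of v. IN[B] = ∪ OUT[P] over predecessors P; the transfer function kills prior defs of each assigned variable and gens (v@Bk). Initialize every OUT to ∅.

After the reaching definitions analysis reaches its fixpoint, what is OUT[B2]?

Per-block solution:
  B0:  IN={}  OUT={a@B0, e@B0}
  B1:  IN={a@B0, e@B0}  OUT={a@B0, e@B1, f@B1}
  B2:  IN={a@B0, d@B2, e@B1, f@B1}  OUT={a@B0, d@B2, e@B1, f@B1}
  B3:  IN={a@B0, d@B2, e@B1, f@B1}  OUT={a@B0, d@B2, e@B1, f@B1}
  B4:  IN={a@B0, d@B2, e@B1, f@B1}  OUT={a@B0, b@B4, c@B4, d@B2, e@B1, f@B1}

Merge at B2: IN[B2] = OUT[B1] ⊔ OUT[B3] = {a@B0, d@B2, e@B1, f@B1}
Applying B2's transfer function to that IN value gives OUT[B2] (row B2 above).

Answer: {a@B0, d@B2, e@B1, f@B1}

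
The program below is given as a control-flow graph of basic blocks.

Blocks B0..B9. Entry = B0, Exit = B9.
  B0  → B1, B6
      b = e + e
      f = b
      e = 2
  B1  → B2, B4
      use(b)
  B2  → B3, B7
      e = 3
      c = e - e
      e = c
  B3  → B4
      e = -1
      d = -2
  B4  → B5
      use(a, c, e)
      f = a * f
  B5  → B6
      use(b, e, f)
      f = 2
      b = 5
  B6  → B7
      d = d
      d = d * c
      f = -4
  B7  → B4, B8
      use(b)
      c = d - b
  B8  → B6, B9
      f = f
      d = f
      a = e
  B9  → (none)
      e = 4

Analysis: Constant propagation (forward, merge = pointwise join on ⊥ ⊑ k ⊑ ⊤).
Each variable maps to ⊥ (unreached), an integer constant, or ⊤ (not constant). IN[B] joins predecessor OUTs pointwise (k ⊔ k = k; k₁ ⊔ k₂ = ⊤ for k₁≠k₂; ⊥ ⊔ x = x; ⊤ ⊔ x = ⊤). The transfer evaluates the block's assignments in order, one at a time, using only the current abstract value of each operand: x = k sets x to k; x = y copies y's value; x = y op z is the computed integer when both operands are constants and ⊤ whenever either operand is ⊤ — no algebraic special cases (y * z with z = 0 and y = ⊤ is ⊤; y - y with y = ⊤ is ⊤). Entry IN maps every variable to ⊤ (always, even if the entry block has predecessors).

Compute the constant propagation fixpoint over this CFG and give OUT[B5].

Converged values:
  B0:   IN=(all ⊤)   OUT={e:2; rest ⊤}
  B1:   IN={e:2; rest ⊤}   OUT={e:2; rest ⊤}
  B2:   IN={e:2; rest ⊤}   OUT={c:0, e:0; rest ⊤}
  B3:   IN={c:0, e:0; rest ⊤}   OUT={c:0, d:-2, e:-1; rest ⊤}
  B4:   IN=(all ⊤)   OUT=(all ⊤)
  B5:   IN=(all ⊤)   OUT={b:5, f:2; rest ⊤}
  B6:   IN=(all ⊤)   OUT={f:-4; rest ⊤}
  B7:   IN=(all ⊤)   OUT=(all ⊤)
  B8:   IN=(all ⊤)   OUT=(all ⊤)
  B9:   IN=(all ⊤)   OUT={e:4; rest ⊤}

Merge at B5: IN[B5] = OUT[B4] = {a: ⊤, b: ⊤, c: ⊤, d: ⊤, e: ⊤, f: ⊤}
Applying B5's transfer function to that IN value gives OUT[B5] (row B5 above).

Answer: {a: ⊤, b: 5, c: ⊤, d: ⊤, e: ⊤, f: 2}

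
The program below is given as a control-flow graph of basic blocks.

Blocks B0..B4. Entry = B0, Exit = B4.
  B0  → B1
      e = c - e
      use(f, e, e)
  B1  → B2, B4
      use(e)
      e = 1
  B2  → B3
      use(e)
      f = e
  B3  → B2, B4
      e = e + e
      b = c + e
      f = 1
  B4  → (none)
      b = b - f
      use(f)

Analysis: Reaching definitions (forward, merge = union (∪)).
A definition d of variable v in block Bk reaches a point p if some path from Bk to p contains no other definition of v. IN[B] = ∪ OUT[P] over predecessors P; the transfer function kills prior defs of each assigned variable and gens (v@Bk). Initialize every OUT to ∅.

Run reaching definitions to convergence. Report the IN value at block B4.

Answer: {b@B3, e@B1, e@B3, f@B3}

Trace:
Fixpoint table:
  B0: | IN={} | OUT={e@B0}
  B1: | IN={e@B0} | OUT={e@B1}
  B2: | IN={b@B3, e@B1, e@B3, f@B3} | OUT={b@B3, e@B1, e@B3, f@B2}
  B3: | IN={b@B3, e@B1, e@B3, f@B2} | OUT={b@B3, e@B3, f@B3}
  B4: | IN={b@B3, e@B1, e@B3, f@B3} | OUT={b@B4, e@B1, e@B3, f@B3}

Merge at B4: IN[B4] = OUT[B1] ⊔ OUT[B3] = {b@B3, e@B1, e@B3, f@B3}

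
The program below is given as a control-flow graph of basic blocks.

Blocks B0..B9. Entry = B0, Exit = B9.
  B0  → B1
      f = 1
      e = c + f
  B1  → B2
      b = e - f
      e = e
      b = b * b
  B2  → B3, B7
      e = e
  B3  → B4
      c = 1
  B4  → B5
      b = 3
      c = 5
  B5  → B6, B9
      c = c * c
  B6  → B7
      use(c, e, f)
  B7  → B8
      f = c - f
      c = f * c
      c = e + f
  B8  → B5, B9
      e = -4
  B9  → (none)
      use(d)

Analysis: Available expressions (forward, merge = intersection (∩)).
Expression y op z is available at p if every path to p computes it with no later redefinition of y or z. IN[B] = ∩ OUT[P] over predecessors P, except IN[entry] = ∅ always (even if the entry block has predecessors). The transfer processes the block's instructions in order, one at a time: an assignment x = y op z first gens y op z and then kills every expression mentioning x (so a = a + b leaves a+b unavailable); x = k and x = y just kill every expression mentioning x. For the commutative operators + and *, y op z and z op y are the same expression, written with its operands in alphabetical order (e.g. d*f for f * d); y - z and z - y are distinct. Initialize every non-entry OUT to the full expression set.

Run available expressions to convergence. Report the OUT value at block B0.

Fixpoint table:
  B0: | IN={} | OUT={c+f}
  B1: | IN={c+f} | OUT={c+f}
  B2: | IN={c+f} | OUT={c+f}
  B3: | IN={c+f} | OUT={}
  B4: | IN={} | OUT={}
  B5: | IN={} | OUT={}
  B6: | IN={} | OUT={}
  B7: | IN={} | OUT={e+f}
  B8: | IN={e+f} | OUT={}
  B9: | IN={} | OUT={}

B0 is the boundary node: IN[B0] = {}
Applying B0's transfer function to that IN value gives OUT[B0] (row B0 above).

Answer: {c+f}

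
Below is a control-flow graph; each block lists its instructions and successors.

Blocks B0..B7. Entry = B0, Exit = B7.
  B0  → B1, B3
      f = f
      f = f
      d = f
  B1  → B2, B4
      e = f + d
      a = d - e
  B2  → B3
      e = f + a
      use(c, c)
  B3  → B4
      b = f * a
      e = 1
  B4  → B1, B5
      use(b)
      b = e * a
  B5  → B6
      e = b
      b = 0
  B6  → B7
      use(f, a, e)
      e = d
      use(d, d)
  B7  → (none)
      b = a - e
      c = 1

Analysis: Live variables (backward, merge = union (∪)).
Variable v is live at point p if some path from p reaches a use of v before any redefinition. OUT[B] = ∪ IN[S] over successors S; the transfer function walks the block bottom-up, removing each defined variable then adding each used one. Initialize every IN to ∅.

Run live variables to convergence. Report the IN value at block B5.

Answer: {a, b, d, f}

Working:
Per-block solution:
  B0: | IN={a, b, c, f} | OUT={a, b, c, d, f}
  B1: | IN={b, c, d, f} | OUT={a, b, c, d, e, f}
  B2: | IN={a, c, d, f} | OUT={a, c, d, f}
  B3: | IN={a, c, d, f} | OUT={a, b, c, d, e, f}
  B4: | IN={a, b, c, d, e, f} | OUT={a, b, c, d, f}
  B5: | IN={a, b, d, f} | OUT={a, d, e, f}
  B6: | IN={a, d, e, f} | OUT={a, e}
  B7: | IN={a, e} | OUT={}

Merge at B5: OUT[B5] = IN[B6] = {a, d, e, f}
Applying B5's transfer function to that OUT value gives IN[B5] (row B5 above).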